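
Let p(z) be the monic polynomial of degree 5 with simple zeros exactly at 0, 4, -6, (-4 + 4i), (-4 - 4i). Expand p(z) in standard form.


The polynomial is p(z) = ∏_{α ∈ S} (z − α), where S = {0, 4, -6, (-4 + 4i), (-4 - 4i)}.
Expanding the product yields: p(z) = z^5 + 10·z^4 + 24·z^3 -128·z^2 -768·z.
Note conjugate pairs combine to real quadratics: (z − (-4+4i))(z − (-4−4i)) = z² + 8z + 32.
The resulting polynomial has degree 5 and real coefficients as required.

p(z) = z^5 + 10·z^4 + 24·z^3 -128·z^2 -768·z.


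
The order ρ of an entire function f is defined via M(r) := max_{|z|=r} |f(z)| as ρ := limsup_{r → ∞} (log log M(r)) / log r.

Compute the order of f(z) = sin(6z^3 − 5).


Write sin(w) = (e^{iw} ± e^{−iw})/(2 or 2i), so |sin(w)| ≤ e^{|w|}. With w = 6z^3 − 5, |w| ≤ 6r^3 + 5 on |z|=r, giving M(r) ≤ e^{6r^3 + 5} and ρ ≤ 3. For the lower bound, choose z on |z|=r with 6z^3 purely imaginary of modulus 6r^3; then |sin(6z^3 − 5)| grows like e^{6r^3}/2, so ρ ≥ 3. Hence ρ = 3.
Therefore ρ = 3.

Order ρ = 3.


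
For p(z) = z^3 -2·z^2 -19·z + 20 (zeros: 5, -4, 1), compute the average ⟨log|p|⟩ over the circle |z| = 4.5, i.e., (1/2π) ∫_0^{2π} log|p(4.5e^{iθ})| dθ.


Zeros: -4, 1, 5; r = 4.5.
Inside |z| < r: -4, 1. Outside (|z| ≥ r): 5.
p(0) = 20, so log|p(0)| = log(20) = 2.9957.
Apply Jensen: I(r) = log|p(0)| + Σ_k log(r/|z_k|), summed over zeros inside |z| < r.
  log(r/|z_k|) for z_k = -4: log(4.5/4) = 0.1178
  log(r/|z_k|) for z_k = 1: log(4.5/1) = 1.5041
  Outside zeros (5) contribute nothing to the Jensen sum.
Sum over inside zeros: 1.6219.
I(r) = log|p(0)| + (inside sum) = 2.9957 + 1.6219 = 4.6176.
Note: since some zeros are outside |z| ≤ r, the simplified n·log(r) form does NOT apply — only the inside zeros contribute.

I(r) ≈ 4.6176.


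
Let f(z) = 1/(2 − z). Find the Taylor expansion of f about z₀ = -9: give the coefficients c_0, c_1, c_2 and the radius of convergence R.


Let w = z − z₀, so z = z₀ + w.
Then 2 − z = 2 − (z₀ + w) = (2 − z₀) − w = 11 − w.
f(z) = 1/(11 − w) = (1/(11)) · 1/(1 − w/(11)) = Σ_{n≥0} w^n / (11)^(n+1).
So c_n = 1/(11)^(n+1):
  c_0 = 1/(11)^1 = 1/11.
  c_1 = 1/(11)^2 = 1/121.
  c_2 = 1/(11)^3 = 1/1331.
The series is valid for |w/d| < 1, i.e. |z − z₀| < |d|.
Radius of convergence: R = |2 − z₀| = |11| = 11 (distance from z₀ to the singularity z = 2).

c_0 = 1/11, c_1 = 1/121, c_2 = 1/1331; R = 11.


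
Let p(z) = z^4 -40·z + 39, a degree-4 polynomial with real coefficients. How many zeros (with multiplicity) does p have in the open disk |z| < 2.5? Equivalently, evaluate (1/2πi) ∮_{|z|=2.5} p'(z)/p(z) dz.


The zeros of p are: 3, (-2 + 3i), (-2 - 3i), 1.
Their magnitudes are: 3, 3.606, 3.606, 1.
Zeros with |z| < R = 2.5: 1.
Count = 1.
By the argument principle, (1/2πi) ∮_{|z|=R} p'(z)/p(z) dz equals exactly this count.

Number of zeros inside |z| < 2.5: 1.


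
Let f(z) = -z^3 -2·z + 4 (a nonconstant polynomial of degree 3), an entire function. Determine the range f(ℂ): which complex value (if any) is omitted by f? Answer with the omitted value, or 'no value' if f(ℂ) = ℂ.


Little Picard bounds the complement of f(ℂ) to at most one point.
For every w ∈ ℂ, the equation p(z) − w = 0 is a nonconstant polynomial in z and hence has at least one root by the fundamental theorem of algebra. So p is surjective onto ℂ, omitting no value.

Omitted value: no value.


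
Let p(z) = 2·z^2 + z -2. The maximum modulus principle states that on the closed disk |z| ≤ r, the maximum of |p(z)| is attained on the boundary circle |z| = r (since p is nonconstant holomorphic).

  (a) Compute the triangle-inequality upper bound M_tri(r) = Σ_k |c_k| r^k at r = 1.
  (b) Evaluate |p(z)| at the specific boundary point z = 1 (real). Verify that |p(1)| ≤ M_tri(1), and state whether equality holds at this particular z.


Coefficients: c_0 = -2, c_1 = 1, c_2 = 2. Radius r = 1.
Part (a). Triangle bound: M_tri(r) = Σ_k |c_k| r^k
  = |-2|·1^0 + |1|·1^1 + |2|·1^2
  = 2 + 1 + 2 = 5.
This bounds M(r) := max_{|z|=r} |p(z)| from above; equality holds iff all terms c_k z^k can be made to align in phase at a single z on |z|=r.
Part (b). At z = 1 (real, on the circle |z| = r):
  p(1) = (-2)·1^0 + (1)·1^1 + (2)·1^2 = 1.
  |p(1)| = 1.
Check: |p(1)| = 1 ≤ 5 = M_tri(1). ✓ Equality does not hold at z = 1 (the coefficients have mixed signs, so the terms do not all align in phase there).

M_tri(1) = 5; |p(1)| = 1; equality at z=1: no.


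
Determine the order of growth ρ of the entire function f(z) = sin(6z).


sin(w) is a linear combination of e^{iw} and e^{−iw} (or e^w, e^{−w} in the hyperbolic case), so |sin(w)| ≤ e^{|w|}. With w = 6z, |w| ≤ 6|z| + 0 = 6r + 0 on |z| = r, giving M(r) ≤ e^{6r + 0}, so ρ ≤ 1. On a suitable ray (z = it for sin/cos; z = t for sinh/cosh, t real → ∞), |sin(6z)| grows like e^{6|t|}/2, so ρ ≥ 1. Hence ρ = 1.
Therefore ρ = 1.

Order ρ = 1.


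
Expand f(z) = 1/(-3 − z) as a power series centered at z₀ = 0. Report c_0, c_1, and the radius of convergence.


Let w = z − z₀, so z = z₀ + w.
Then -3 − z = -3 − (z₀ + w) = (-3 − z₀) − w = -3 − w.
f(z) = 1/(-3 − w) = (1/(-3)) · 1/(1 − w/(-3)) = Σ_{n≥0} w^n / (-3)^(n+1).
So c_n = 1/(-3)^(n+1):
  c_0 = 1/(-3)^1 = -1/3.
  c_1 = 1/(-3)^2 = 1/9.
The series is valid for |w/d| < 1, i.e. |z − z₀| < |d|.
Radius of convergence: R = |-3 − z₀| = |-3| = 3 (distance from z₀ to the singularity z = -3).

c_0 = -1/3, c_1 = 1/9; R = 3.


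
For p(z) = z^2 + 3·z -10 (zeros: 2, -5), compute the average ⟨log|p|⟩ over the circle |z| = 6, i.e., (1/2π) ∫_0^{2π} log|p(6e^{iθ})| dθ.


Zeros: -5, 2; r = 6.
Inside |z| < r: -5, 2. Outside (|z| ≥ r): ∅.
p(0) = -10, so log|p(0)| = log(10) = 2.3026.
Apply Jensen: I(r) = log|p(0)| + Σ_k log(r/|z_k|), summed over zeros inside |z| < r.
  log(r/|z_k|) for z_k = 2: log(6/2) = 1.0986
  log(r/|z_k|) for z_k = -5: log(6/5) = 0.1823
Sum over inside zeros: 1.2809.
I(r) = log|p(0)| + (inside sum) = 2.3026 + 1.2809 = 3.5835.
Closed form (all zeros inside, monic): I(r) = n·log(r) = 2·log(6) = 3.5835. ✓

I(r) ≈ 3.5835.


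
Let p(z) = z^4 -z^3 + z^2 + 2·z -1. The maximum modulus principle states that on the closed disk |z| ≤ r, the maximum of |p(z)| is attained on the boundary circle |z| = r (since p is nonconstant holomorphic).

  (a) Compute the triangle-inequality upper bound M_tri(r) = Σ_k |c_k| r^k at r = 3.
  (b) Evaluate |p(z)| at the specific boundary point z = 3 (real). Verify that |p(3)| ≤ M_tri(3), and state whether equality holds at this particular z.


Coefficients: c_0 = -1, c_1 = 2, c_2 = 1, c_3 = -1, c_4 = 1. Radius r = 3.
Part (a). Triangle bound: M_tri(r) = Σ_k |c_k| r^k
  = |-1|·3^0 + |2|·3^1 + |1|·3^2 + |-1|·3^3 + |1|·3^4
  = 1 + 6 + 9 + 27 + 81 = 124.
This bounds M(r) := max_{|z|=r} |p(z)| from above; equality holds iff all terms c_k z^k can be made to align in phase at a single z on |z|=r.
Part (b). At z = 3 (real, on the circle |z| = r):
  p(3) = (-1)·3^0 + (2)·3^1 + (1)·3^2 + (-1)·3^3 + (1)·3^4 = 68.
  |p(3)| = 68.
Check: |p(3)| = 68 ≤ 124 = M_tri(3). ✓ Equality does not hold at z = 3 (the coefficients have mixed signs, so the terms do not all align in phase there).

M_tri(3) = 124; |p(3)| = 68; equality at z=3: no.


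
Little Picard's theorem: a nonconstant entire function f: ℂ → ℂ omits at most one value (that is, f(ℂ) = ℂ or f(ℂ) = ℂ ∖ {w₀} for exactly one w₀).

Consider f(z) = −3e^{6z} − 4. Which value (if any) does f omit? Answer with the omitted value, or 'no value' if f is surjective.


Little Picard bounds the complement of f(ℂ) to at most one point.
e^{6z} is never zero on ℂ, so -3·e^{6z} takes every value in ℂ ∖ {0}. Adding -4 shifts the range to ℂ ∖ {-4}. Thus f omits exactly the value -4.

Omitted value: -4.


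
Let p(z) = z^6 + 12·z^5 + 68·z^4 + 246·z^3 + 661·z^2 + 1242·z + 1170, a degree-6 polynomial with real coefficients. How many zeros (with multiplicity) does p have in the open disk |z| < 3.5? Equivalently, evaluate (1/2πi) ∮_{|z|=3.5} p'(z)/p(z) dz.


The zeros of p are: (0 + 3i), (0 - 3i), (-3 + 2i), (-3 - 2i), (-3 + 1i), (-3 - 1i).
Their magnitudes are: 3, 3, 3.606, 3.606, 3.162, 3.162.
Zeros with |z| < R = 3.5: (0 + 3i), (0 - 3i), (-3 + 1i), (-3 - 1i).
Count = 4.
By the argument principle, (1/2πi) ∮_{|z|=R} p'(z)/p(z) dz equals exactly this count.

Number of zeros inside |z| < 3.5: 4.


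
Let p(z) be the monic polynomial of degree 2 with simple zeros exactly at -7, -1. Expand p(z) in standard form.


The polynomial is p(z) = ∏_{α ∈ S} (z − α), where S = {-7, -1}.
Expanding the product yields: p(z) = z^2 + 8·z + 7.
The resulting polynomial has degree 2 and real coefficients as required.

p(z) = z^2 + 8·z + 7.


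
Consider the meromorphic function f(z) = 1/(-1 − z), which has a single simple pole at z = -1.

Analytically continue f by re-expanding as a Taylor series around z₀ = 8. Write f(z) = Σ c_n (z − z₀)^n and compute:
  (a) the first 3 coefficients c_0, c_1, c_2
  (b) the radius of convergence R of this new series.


Let w = z − z₀, so z = z₀ + w.
Then -1 − z = -1 − (z₀ + w) = (-1 − z₀) − w = -9 − w.
f(z) = 1/(-9 − w) = (1/(-9)) · 1/(1 − w/(-9)) = Σ_{n≥0} w^n / (-9)^(n+1).
So c_n = 1/(-9)^(n+1):
  c_0 = 1/(-9)^1 = -1/9.
  c_1 = 1/(-9)^2 = 1/81.
  c_2 = 1/(-9)^3 = -1/729.
The series is valid for |w/d| < 1, i.e. |z − z₀| < |d|.
Radius of convergence: R = |-1 − z₀| = |-9| = 9 (distance from z₀ to the singularity z = -1).

c_0 = -1/9, c_1 = 1/81, c_2 = -1/729; R = 9.


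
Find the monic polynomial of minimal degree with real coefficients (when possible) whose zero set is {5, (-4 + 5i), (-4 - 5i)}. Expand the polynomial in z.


The polynomial is p(z) = ∏_{α ∈ S} (z − α), where S = {5, (-4 + 5i), (-4 - 5i)}.
Expanding the product yields: p(z) = z^3 + 3·z^2 + z -205.
Note conjugate pairs combine to real quadratics: (z − (-4+5i))(z − (-4−5i)) = z² + 8z + 41.
The resulting polynomial has degree 3 and real coefficients as required.

p(z) = z^3 + 3·z^2 + z -205.


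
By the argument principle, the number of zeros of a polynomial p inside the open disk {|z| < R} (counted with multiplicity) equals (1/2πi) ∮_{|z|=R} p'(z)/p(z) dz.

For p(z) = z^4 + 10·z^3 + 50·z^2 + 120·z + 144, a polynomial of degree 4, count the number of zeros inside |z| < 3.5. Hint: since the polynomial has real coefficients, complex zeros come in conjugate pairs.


The zeros of p are: (-2 + 2i), (-2 - 2i), (-3 + 3i), (-3 - 3i).
Their magnitudes are: 2.828, 2.828, 4.243, 4.243.
Zeros with |z| < R = 3.5: (-2 + 2i), (-2 - 2i).
Count = 2.
By the argument principle, (1/2πi) ∮_{|z|=R} p'(z)/p(z) dz equals exactly this count.

Number of zeros inside |z| < 3.5: 2.


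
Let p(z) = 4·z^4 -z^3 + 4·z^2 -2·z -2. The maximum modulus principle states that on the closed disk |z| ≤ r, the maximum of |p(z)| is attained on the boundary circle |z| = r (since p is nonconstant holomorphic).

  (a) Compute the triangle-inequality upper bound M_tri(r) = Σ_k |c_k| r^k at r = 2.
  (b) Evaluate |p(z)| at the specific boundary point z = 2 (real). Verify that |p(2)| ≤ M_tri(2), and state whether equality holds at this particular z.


Coefficients: c_0 = -2, c_1 = -2, c_2 = 4, c_3 = -1, c_4 = 4. Radius r = 2.
Part (a). Triangle bound: M_tri(r) = Σ_k |c_k| r^k
  = |-2|·2^0 + |-2|·2^1 + |4|·2^2 + |-1|·2^3 + |4|·2^4
  = 2 + 4 + 16 + 8 + 64 = 94.
This bounds M(r) := max_{|z|=r} |p(z)| from above; equality holds iff all terms c_k z^k can be made to align in phase at a single z on |z|=r.
Part (b). At z = 2 (real, on the circle |z| = r):
  p(2) = (-2)·2^0 + (-2)·2^1 + (4)·2^2 + (-1)·2^3 + (4)·2^4 = 66.
  |p(2)| = 66.
Check: |p(2)| = 66 ≤ 94 = M_tri(2). ✓ Equality does not hold at z = 2 (the coefficients have mixed signs, so the terms do not all align in phase there).

M_tri(2) = 94; |p(2)| = 66; equality at z=2: no.


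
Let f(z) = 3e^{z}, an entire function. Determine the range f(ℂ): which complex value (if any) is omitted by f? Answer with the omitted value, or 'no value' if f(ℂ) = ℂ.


Little Picard bounds the complement of f(ℂ) to at most one point.
e^{z} is never zero on ℂ, so 3·e^{z} takes every value in ℂ ∖ {0}. Adding 0 shifts the range to ℂ ∖ {0}. Thus f omits exactly the value 0.

Omitted value: 0.


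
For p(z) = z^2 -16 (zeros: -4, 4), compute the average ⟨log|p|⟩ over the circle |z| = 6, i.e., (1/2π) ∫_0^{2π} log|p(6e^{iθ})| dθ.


Zeros: -4, 4; r = 6.
Inside |z| < r: -4, 4. Outside (|z| ≥ r): ∅.
p(0) = -16, so log|p(0)| = log(16) = 2.7726.
Apply Jensen: I(r) = log|p(0)| + Σ_k log(r/|z_k|), summed over zeros inside |z| < r.
  log(r/|z_k|) for z_k = -4: log(6/4) = 0.4055
  log(r/|z_k|) for z_k = 4: log(6/4) = 0.4055
Sum over inside zeros: 0.8109.
I(r) = log|p(0)| + (inside sum) = 2.7726 + 0.8109 = 3.5835.
Closed form (all zeros inside, monic): I(r) = n·log(r) = 2·log(6) = 3.5835. ✓

I(r) ≈ 3.5835.


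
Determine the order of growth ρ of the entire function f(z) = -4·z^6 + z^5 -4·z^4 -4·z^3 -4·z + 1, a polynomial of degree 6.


|f(z)| ≤ Σ|c_k|·r^k = O(r^6) as r → ∞. Polynomial growth is O(e^{r^ε}) for every ε > 0 (since r^6/e^{r^ε} → 0), so ρ ≤ ε for all ε > 0, i.e. ρ = 0. Every nonconstant polynomial has order 0.
Therefore ρ = 0.

Order ρ = 0.


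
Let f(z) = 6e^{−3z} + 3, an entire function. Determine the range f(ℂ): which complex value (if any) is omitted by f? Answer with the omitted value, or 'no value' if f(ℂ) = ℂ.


Little Picard bounds the complement of f(ℂ) to at most one point.
e^{−3z} is never zero on ℂ, so 6·e^{−3z} takes every value in ℂ ∖ {0}. Adding 3 shifts the range to ℂ ∖ {3}. Thus f omits exactly the value 3.

Omitted value: 3.


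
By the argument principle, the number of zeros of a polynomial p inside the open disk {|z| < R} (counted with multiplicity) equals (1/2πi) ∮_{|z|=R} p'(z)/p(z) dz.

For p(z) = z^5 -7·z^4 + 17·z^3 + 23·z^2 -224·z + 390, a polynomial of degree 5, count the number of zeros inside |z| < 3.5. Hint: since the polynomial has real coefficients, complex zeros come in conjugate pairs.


The zeros of p are: -3, (2 + 3i), (2 - 3i), (3 + 1i), (3 - 1i).
Their magnitudes are: 3, 3.606, 3.606, 3.162, 3.162.
Zeros with |z| < R = 3.5: -3, (3 + 1i), (3 - 1i).
Count = 3.
By the argument principle, (1/2πi) ∮_{|z|=R} p'(z)/p(z) dz equals exactly this count.

Number of zeros inside |z| < 3.5: 3.


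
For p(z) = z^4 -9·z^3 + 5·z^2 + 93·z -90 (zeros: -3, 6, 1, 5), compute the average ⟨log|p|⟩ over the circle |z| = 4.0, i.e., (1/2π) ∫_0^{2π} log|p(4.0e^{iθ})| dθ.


Zeros: -3, 1, 5, 6; r = 4.0.
Inside |z| < r: -3, 1. Outside (|z| ≥ r): 5, 6.
p(0) = -90, so log|p(0)| = log(90) = 4.4998.
Apply Jensen: I(r) = log|p(0)| + Σ_k log(r/|z_k|), summed over zeros inside |z| < r.
  log(r/|z_k|) for z_k = -3: log(4.0/3) = 0.2877
  log(r/|z_k|) for z_k = 1: log(4.0/1) = 1.3863
  Outside zeros (5, 6) contribute nothing to the Jensen sum.
Sum over inside zeros: 1.6740.
I(r) = log|p(0)| + (inside sum) = 4.4998 + 1.6740 = 6.1738.
Note: since some zeros are outside |z| ≤ r, the simplified n·log(r) form does NOT apply — only the inside zeros contribute.

I(r) ≈ 6.1738.


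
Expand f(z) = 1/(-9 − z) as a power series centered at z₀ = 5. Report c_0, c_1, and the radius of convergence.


Let w = z − z₀, so z = z₀ + w.
Then -9 − z = -9 − (z₀ + w) = (-9 − z₀) − w = -14 − w.
f(z) = 1/(-14 − w) = (1/(-14)) · 1/(1 − w/(-14)) = Σ_{n≥0} w^n / (-14)^(n+1).
So c_n = 1/(-14)^(n+1):
  c_0 = 1/(-14)^1 = -1/14.
  c_1 = 1/(-14)^2 = 1/196.
The series is valid for |w/d| < 1, i.e. |z − z₀| < |d|.
Radius of convergence: R = |-9 − z₀| = |-14| = 14 (distance from z₀ to the singularity z = -9).

c_0 = -1/14, c_1 = 1/196; R = 14.


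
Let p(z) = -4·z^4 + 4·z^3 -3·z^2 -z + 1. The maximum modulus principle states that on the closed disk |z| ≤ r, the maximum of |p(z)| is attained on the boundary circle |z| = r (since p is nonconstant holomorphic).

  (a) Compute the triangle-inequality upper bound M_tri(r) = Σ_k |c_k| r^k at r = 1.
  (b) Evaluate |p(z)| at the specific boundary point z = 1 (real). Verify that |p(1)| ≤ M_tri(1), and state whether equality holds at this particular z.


Coefficients: c_0 = 1, c_1 = -1, c_2 = -3, c_3 = 4, c_4 = -4. Radius r = 1.
Part (a). Triangle bound: M_tri(r) = Σ_k |c_k| r^k
  = |1|·1^0 + |-1|·1^1 + |-3|·1^2 + |4|·1^3 + |-4|·1^4
  = 1 + 1 + 3 + 4 + 4 = 13.
This bounds M(r) := max_{|z|=r} |p(z)| from above; equality holds iff all terms c_k z^k can be made to align in phase at a single z on |z|=r.
Part (b). At z = 1 (real, on the circle |z| = r):
  p(1) = (1)·1^0 + (-1)·1^1 + (-3)·1^2 + (4)·1^3 + (-4)·1^4 = -3.
  |p(1)| = 3.
Check: |p(1)| = 3 ≤ 13 = M_tri(1). ✓ Equality does not hold at z = 1 (the coefficients have mixed signs, so the terms do not all align in phase there).

M_tri(1) = 13; |p(1)| = 3; equality at z=1: no.


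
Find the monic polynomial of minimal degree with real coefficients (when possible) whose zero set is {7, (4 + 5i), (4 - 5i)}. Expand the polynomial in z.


The polynomial is p(z) = ∏_{α ∈ S} (z − α), where S = {7, (4 + 5i), (4 - 5i)}.
Expanding the product yields: p(z) = z^3 -15·z^2 + 97·z -287.
Note conjugate pairs combine to real quadratics: (z − (4+5i))(z − (4−5i)) = z² − 8z + 41.
The resulting polynomial has degree 3 and real coefficients as required.

p(z) = z^3 -15·z^2 + 97·z -287.


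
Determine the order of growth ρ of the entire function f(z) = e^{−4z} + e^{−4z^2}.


Each summand is entire of order 1 and 2 respectively (as in the single-exponential case). The order of a sum is at most the max of the orders, so ρ ≤ 2. For the lower bound: on |z|=r choose arg z so that -4z^2 is real positive; then |e^{-4z^2}| = e^{4r^2} while |e^{-4z}| ≤ e^{4r^1} = o(e^{4r^2}). So |f| ≥ e^{4r^2}(1 − o(1)) and ρ ≥ 2. Hence ρ = max(1, 2) = 2.
Therefore ρ = 2.

Order ρ = 2.


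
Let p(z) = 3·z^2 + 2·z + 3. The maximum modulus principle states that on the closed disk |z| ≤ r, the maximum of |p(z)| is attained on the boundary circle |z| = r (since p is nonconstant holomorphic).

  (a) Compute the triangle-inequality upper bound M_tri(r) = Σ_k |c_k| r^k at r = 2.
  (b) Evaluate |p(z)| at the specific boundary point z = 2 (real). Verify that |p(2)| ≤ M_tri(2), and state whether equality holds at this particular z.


Coefficients: c_0 = 3, c_1 = 2, c_2 = 3. Radius r = 2.
Part (a). Triangle bound: M_tri(r) = Σ_k |c_k| r^k
  = |3|·2^0 + |2|·2^1 + |3|·2^2
  = 3 + 4 + 12 = 19.
This bounds M(r) := max_{|z|=r} |p(z)| from above; equality holds iff all terms c_k z^k can be made to align in phase at a single z on |z|=r.
Part (b). At z = 2 (real, on the circle |z| = r):
  p(2) = (3)·2^0 + (2)·2^1 + (3)·2^2 = 19.
  |p(2)| = 19.
Since all nonzero coefficients share the same sign, |p(2)| = 19 = M_tri(2); the triangle bound is attained at z = 2, so in fact M(r) = 19.

M_tri(2) = 19; |p(2)| = 19; equality at z=2: yes.


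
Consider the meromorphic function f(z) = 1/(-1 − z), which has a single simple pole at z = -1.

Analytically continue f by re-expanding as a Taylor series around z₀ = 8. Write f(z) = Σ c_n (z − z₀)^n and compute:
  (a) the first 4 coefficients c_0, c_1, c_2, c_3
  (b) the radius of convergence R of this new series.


Let w = z − z₀, so z = z₀ + w.
Then -1 − z = -1 − (z₀ + w) = (-1 − z₀) − w = -9 − w.
f(z) = 1/(-9 − w) = (1/(-9)) · 1/(1 − w/(-9)) = Σ_{n≥0} w^n / (-9)^(n+1).
So c_n = 1/(-9)^(n+1):
  c_0 = 1/(-9)^1 = -1/9.
  c_1 = 1/(-9)^2 = 1/81.
  c_2 = 1/(-9)^3 = -1/729.
  c_3 = 1/(-9)^4 = 1/6561.
The series is valid for |w/d| < 1, i.e. |z − z₀| < |d|.
Radius of convergence: R = |-1 − z₀| = |-9| = 9 (distance from z₀ to the singularity z = -1).

c_0 = -1/9, c_1 = 1/81, c_2 = -1/729, c_3 = 1/6561; R = 9.


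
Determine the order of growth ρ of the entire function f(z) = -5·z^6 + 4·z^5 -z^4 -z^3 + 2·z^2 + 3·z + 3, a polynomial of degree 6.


|f(z)| ≤ Σ|c_k|·r^k = O(r^6) as r → ∞. Polynomial growth is O(e^{r^ε}) for every ε > 0 (since r^6/e^{r^ε} → 0), so ρ ≤ ε for all ε > 0, i.e. ρ = 0. Every nonconstant polynomial has order 0.
Therefore ρ = 0.

Order ρ = 0.


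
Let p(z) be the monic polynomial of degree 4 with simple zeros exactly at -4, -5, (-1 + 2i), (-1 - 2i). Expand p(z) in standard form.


The polynomial is p(z) = ∏_{α ∈ S} (z − α), where S = {-4, -5, (-1 + 2i), (-1 - 2i)}.
Expanding the product yields: p(z) = z^4 + 11·z^3 + 43·z^2 + 85·z + 100.
Note conjugate pairs combine to real quadratics: (z − (-1+2i))(z − (-1−2i)) = z² + 2z + 5.
The resulting polynomial has degree 4 and real coefficients as required.

p(z) = z^4 + 11·z^3 + 43·z^2 + 85·z + 100.


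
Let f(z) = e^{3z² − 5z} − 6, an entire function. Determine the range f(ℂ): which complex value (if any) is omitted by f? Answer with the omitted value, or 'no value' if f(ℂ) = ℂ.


Little Picard bounds the complement of f(ℂ) to at most one point.
The exponent g(z) = 3z² − 5z is a nonconstant polynomial, hence surjective onto ℂ. So e^{g(z)} takes every value in {e^w : w ∈ ℂ} = ℂ ∖ {0}. Adding -6 shifts the range to ℂ ∖ {-6}. f omits exactly -6.

Omitted value: -6.


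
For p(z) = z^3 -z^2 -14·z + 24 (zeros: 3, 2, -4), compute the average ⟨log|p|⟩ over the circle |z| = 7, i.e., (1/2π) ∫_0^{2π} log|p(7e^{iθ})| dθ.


Zeros: -4, 2, 3; r = 7.
Inside |z| < r: -4, 2, 3. Outside (|z| ≥ r): ∅.
p(0) = 24, so log|p(0)| = log(24) = 3.1781.
Apply Jensen: I(r) = log|p(0)| + Σ_k log(r/|z_k|), summed over zeros inside |z| < r.
  log(r/|z_k|) for z_k = 3: log(7/3) = 0.8473
  log(r/|z_k|) for z_k = 2: log(7/2) = 1.2528
  log(r/|z_k|) for z_k = -4: log(7/4) = 0.5596
Sum over inside zeros: 2.6597.
I(r) = log|p(0)| + (inside sum) = 3.1781 + 2.6597 = 5.8377.
Closed form (all zeros inside, monic): I(r) = n·log(r) = 3·log(7) = 5.8377. ✓

I(r) ≈ 5.8377.


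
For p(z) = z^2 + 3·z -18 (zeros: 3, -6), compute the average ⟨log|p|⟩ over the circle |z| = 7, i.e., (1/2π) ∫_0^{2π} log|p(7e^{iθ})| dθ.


Zeros: -6, 3; r = 7.
Inside |z| < r: -6, 3. Outside (|z| ≥ r): ∅.
p(0) = -18, so log|p(0)| = log(18) = 2.8904.
Apply Jensen: I(r) = log|p(0)| + Σ_k log(r/|z_k|), summed over zeros inside |z| < r.
  log(r/|z_k|) for z_k = 3: log(7/3) = 0.8473
  log(r/|z_k|) for z_k = -6: log(7/6) = 0.1542
Sum over inside zeros: 1.0014.
I(r) = log|p(0)| + (inside sum) = 2.8904 + 1.0014 = 3.8918.
Closed form (all zeros inside, monic): I(r) = n·log(r) = 2·log(7) = 3.8918. ✓

I(r) ≈ 3.8918.


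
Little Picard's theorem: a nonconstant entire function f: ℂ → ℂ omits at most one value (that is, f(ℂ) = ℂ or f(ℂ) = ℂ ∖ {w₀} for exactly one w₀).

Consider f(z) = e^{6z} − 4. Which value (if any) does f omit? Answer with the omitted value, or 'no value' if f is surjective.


Little Picard bounds the complement of f(ℂ) to at most one point.
e^{6z} is never zero on ℂ, so 1·e^{6z} takes every value in ℂ ∖ {0}. Adding -4 shifts the range to ℂ ∖ {-4}. Thus f omits exactly the value -4.

Omitted value: -4.


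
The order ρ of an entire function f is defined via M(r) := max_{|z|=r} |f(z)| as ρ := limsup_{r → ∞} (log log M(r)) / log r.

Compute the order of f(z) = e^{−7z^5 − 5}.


|e^{−7z^5 − 5}| = e^{Re(-7·z^5) + -5} ≤ e^{7|z|^5 + -5} = e^{7r^5 + -5} on |z| = r, so ρ ≤ 5. Choosing z on |z|=r so that -7·z^5 is real positive (always possible by picking arg z appropriately) gives |f(z)| = e^{7r^5 + -5}, matching the bound. The additive constant -5 does not affect log log M(r) ~ 5·log r. Hence ρ = 5.
Therefore ρ = 5.

Order ρ = 5.


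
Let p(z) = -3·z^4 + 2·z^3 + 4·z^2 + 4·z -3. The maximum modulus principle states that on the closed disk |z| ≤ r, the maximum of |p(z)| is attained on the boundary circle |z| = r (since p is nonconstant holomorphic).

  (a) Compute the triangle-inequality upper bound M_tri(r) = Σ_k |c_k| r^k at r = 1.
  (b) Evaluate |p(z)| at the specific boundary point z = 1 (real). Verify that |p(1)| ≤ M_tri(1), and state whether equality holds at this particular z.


Coefficients: c_0 = -3, c_1 = 4, c_2 = 4, c_3 = 2, c_4 = -3. Radius r = 1.
Part (a). Triangle bound: M_tri(r) = Σ_k |c_k| r^k
  = |-3|·1^0 + |4|·1^1 + |4|·1^2 + |2|·1^3 + |-3|·1^4
  = 3 + 4 + 4 + 2 + 3 = 16.
This bounds M(r) := max_{|z|=r} |p(z)| from above; equality holds iff all terms c_k z^k can be made to align in phase at a single z on |z|=r.
Part (b). At z = 1 (real, on the circle |z| = r):
  p(1) = (-3)·1^0 + (4)·1^1 + (4)·1^2 + (2)·1^3 + (-3)·1^4 = 4.
  |p(1)| = 4.
Check: |p(1)| = 4 ≤ 16 = M_tri(1). ✓ Equality does not hold at z = 1 (the coefficients have mixed signs, so the terms do not all align in phase there).

M_tri(1) = 16; |p(1)| = 4; equality at z=1: no.


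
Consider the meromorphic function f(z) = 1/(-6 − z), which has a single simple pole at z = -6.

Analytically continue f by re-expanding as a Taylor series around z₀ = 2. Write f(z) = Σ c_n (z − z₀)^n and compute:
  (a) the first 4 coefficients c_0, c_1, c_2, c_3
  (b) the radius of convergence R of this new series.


Let w = z − z₀, so z = z₀ + w.
Then -6 − z = -6 − (z₀ + w) = (-6 − z₀) − w = -8 − w.
f(z) = 1/(-8 − w) = (1/(-8)) · 1/(1 − w/(-8)) = Σ_{n≥0} w^n / (-8)^(n+1).
So c_n = 1/(-8)^(n+1):
  c_0 = 1/(-8)^1 = -1/8.
  c_1 = 1/(-8)^2 = 1/64.
  c_2 = 1/(-8)^3 = -1/512.
  c_3 = 1/(-8)^4 = 1/4096.
The series is valid for |w/d| < 1, i.e. |z − z₀| < |d|.
Radius of convergence: R = |-6 − z₀| = |-8| = 8 (distance from z₀ to the singularity z = -6).

c_0 = -1/8, c_1 = 1/64, c_2 = -1/512, c_3 = 1/4096; R = 8.


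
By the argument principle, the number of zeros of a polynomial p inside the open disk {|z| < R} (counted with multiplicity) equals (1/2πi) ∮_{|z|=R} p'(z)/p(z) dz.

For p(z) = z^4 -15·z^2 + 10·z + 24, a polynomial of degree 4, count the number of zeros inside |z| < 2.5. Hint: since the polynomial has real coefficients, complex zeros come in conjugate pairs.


The zeros of p are: 2, -1, -4, 3.
Their magnitudes are: 2, 1, 4, 3.
Zeros with |z| < R = 2.5: 2, -1.
Count = 2.
By the argument principle, (1/2πi) ∮_{|z|=R} p'(z)/p(z) dz equals exactly this count.

Number of zeros inside |z| < 2.5: 2.


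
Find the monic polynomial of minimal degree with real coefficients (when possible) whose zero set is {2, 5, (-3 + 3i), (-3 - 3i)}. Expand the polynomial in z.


The polynomial is p(z) = ∏_{α ∈ S} (z − α), where S = {2, 5, (-3 + 3i), (-3 - 3i)}.
Expanding the product yields: p(z) = z^4 -z^3 -14·z^2 -66·z + 180.
Note conjugate pairs combine to real quadratics: (z − (-3+3i))(z − (-3−3i)) = z² + 6z + 18.
The resulting polynomial has degree 4 and real coefficients as required.

p(z) = z^4 -z^3 -14·z^2 -66·z + 180.


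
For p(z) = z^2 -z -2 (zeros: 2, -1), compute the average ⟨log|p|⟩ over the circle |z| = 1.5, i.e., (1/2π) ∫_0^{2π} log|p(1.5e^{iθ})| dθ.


Zeros: -1, 2; r = 1.5.
Inside |z| < r: -1. Outside (|z| ≥ r): 2.
p(0) = -2, so log|p(0)| = log(2) = 0.6931.
Apply Jensen: I(r) = log|p(0)| + Σ_k log(r/|z_k|), summed over zeros inside |z| < r.
  log(r/|z_k|) for z_k = -1: log(1.5/1) = 0.4055
  Outside zeros (2) contribute nothing to the Jensen sum.
Sum over inside zeros: 0.4055.
I(r) = log|p(0)| + (inside sum) = 0.6931 + 0.4055 = 1.0986.
Note: since some zeros are outside |z| ≤ r, the simplified n·log(r) form does NOT apply — only the inside zeros contribute.

I(r) ≈ 1.0986.


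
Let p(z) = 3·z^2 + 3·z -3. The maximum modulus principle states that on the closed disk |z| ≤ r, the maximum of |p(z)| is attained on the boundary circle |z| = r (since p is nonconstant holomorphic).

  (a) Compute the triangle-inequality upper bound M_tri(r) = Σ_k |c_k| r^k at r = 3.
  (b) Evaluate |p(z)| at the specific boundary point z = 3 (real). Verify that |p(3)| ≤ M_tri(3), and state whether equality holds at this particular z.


Coefficients: c_0 = -3, c_1 = 3, c_2 = 3. Radius r = 3.
Part (a). Triangle bound: M_tri(r) = Σ_k |c_k| r^k
  = |-3|·3^0 + |3|·3^1 + |3|·3^2
  = 3 + 9 + 27 = 39.
This bounds M(r) := max_{|z|=r} |p(z)| from above; equality holds iff all terms c_k z^k can be made to align in phase at a single z on |z|=r.
Part (b). At z = 3 (real, on the circle |z| = r):
  p(3) = (-3)·3^0 + (3)·3^1 + (3)·3^2 = 33.
  |p(3)| = 33.
Check: |p(3)| = 33 ≤ 39 = M_tri(3). ✓ Equality does not hold at z = 3 (the coefficients have mixed signs, so the terms do not all align in phase there).

M_tri(3) = 39; |p(3)| = 33; equality at z=3: no.


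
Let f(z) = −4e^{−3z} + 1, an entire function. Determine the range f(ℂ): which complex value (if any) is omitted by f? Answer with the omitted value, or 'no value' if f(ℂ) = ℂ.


Little Picard bounds the complement of f(ℂ) to at most one point.
e^{−3z} is never zero on ℂ, so -4·e^{−3z} takes every value in ℂ ∖ {0}. Adding 1 shifts the range to ℂ ∖ {1}. Thus f omits exactly the value 1.

Omitted value: 1.


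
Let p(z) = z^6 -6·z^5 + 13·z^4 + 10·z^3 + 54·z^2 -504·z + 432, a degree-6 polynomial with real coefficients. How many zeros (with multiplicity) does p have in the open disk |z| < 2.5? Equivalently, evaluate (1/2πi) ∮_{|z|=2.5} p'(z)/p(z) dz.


The zeros of p are: 3, 1, (-2 + 2i), (-2 - 2i), (3 + 3i), (3 - 3i).
Their magnitudes are: 3, 1, 2.828, 2.828, 4.243, 4.243.
Zeros with |z| < R = 2.5: 1.
Count = 1.
By the argument principle, (1/2πi) ∮_{|z|=R} p'(z)/p(z) dz equals exactly this count.

Number of zeros inside |z| < 2.5: 1.


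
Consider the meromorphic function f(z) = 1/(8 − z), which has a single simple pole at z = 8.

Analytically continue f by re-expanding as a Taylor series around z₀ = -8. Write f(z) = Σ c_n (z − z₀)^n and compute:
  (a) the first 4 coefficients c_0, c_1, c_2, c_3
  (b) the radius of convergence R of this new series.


Let w = z − z₀, so z = z₀ + w.
Then 8 − z = 8 − (z₀ + w) = (8 − z₀) − w = 16 − w.
f(z) = 1/(16 − w) = (1/(16)) · 1/(1 − w/(16)) = Σ_{n≥0} w^n / (16)^(n+1).
So c_n = 1/(16)^(n+1):
  c_0 = 1/(16)^1 = 1/16.
  c_1 = 1/(16)^2 = 1/256.
  c_2 = 1/(16)^3 = 1/4096.
  c_3 = 1/(16)^4 = 1/65536.
The series is valid for |w/d| < 1, i.e. |z − z₀| < |d|.
Radius of convergence: R = |8 − z₀| = |16| = 16 (distance from z₀ to the singularity z = 8).

c_0 = 1/16, c_1 = 1/256, c_2 = 1/4096, c_3 = 1/65536; R = 16.


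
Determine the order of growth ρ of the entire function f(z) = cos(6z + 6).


cos(w) is a linear combination of e^{iw} and e^{−iw} (or e^w, e^{−w} in the hyperbolic case), so |cos(w)| ≤ e^{|w|}. With w = 6z + 6, |w| ≤ 6|z| + 6 = 6r + 6 on |z| = r, giving M(r) ≤ e^{6r + 6}, so ρ ≤ 1. On a suitable ray (z = it for sin/cos; z = t for sinh/cosh, t real → ∞), |cos(6z + 6)| grows like e^{6|t|}/2, so ρ ≥ 1. Hence ρ = 1.
Therefore ρ = 1.

Order ρ = 1.


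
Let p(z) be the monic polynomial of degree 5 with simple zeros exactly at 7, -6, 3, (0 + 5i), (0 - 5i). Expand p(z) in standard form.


The polynomial is p(z) = ∏_{α ∈ S} (z − α), where S = {7, -6, 3, (0 + 5i), (0 - 5i)}.
Expanding the product yields: p(z) = z^5 -4·z^4 -14·z^3 + 26·z^2 -975·z + 3150.
Note conjugate pairs combine to real quadratics: (z − (0+5i))(z − (0−5i)) = z² + 25.
The resulting polynomial has degree 5 and real coefficients as required.

p(z) = z^5 -4·z^4 -14·z^3 + 26·z^2 -975·z + 3150.


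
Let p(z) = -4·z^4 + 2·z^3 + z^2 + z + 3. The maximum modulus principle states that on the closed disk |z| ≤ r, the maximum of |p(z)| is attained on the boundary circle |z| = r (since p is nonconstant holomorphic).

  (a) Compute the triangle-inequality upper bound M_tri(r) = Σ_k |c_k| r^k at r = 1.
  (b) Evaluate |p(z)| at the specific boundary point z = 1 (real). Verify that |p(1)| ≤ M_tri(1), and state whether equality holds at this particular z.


Coefficients: c_0 = 3, c_1 = 1, c_2 = 1, c_3 = 2, c_4 = -4. Radius r = 1.
Part (a). Triangle bound: M_tri(r) = Σ_k |c_k| r^k
  = |3|·1^0 + |1|·1^1 + |1|·1^2 + |2|·1^3 + |-4|·1^4
  = 3 + 1 + 1 + 2 + 4 = 11.
This bounds M(r) := max_{|z|=r} |p(z)| from above; equality holds iff all terms c_k z^k can be made to align in phase at a single z on |z|=r.
Part (b). At z = 1 (real, on the circle |z| = r):
  p(1) = (3)·1^0 + (1)·1^1 + (1)·1^2 + (2)·1^3 + (-4)·1^4 = 3.
  |p(1)| = 3.
Check: |p(1)| = 3 ≤ 11 = M_tri(1). ✓ Equality does not hold at z = 1 (the coefficients have mixed signs, so the terms do not all align in phase there).

M_tri(1) = 11; |p(1)| = 3; equality at z=1: no.


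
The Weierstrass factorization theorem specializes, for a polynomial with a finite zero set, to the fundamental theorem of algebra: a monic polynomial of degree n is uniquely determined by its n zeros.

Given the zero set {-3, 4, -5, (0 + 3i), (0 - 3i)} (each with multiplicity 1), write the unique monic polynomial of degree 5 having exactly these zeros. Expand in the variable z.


The polynomial is p(z) = ∏_{α ∈ S} (z − α), where S = {-3, 4, -5, (0 + 3i), (0 - 3i)}.
Expanding the product yields: p(z) = z^5 + 4·z^4 -8·z^3 -24·z^2 -153·z -540.
Note conjugate pairs combine to real quadratics: (z − (0+3i))(z − (0−3i)) = z² + 9.
The resulting polynomial has degree 5 and real coefficients as required.

p(z) = z^5 + 4·z^4 -8·z^3 -24·z^2 -153·z -540.


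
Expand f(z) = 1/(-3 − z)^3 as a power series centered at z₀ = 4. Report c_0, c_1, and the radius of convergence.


Let w = z − z₀, so z = z₀ + w.
Then -3 − z = -3 − (z₀ + w) = (-3 − z₀) − w = -7 − w.
f(z) = 1/(-7 − w)^3 = (1/(-7)^3) · (1 − w/(-7))^{−3}.
By the binomial series (1−u)^{−3} = Σ_{n≥0} C(n+2, 2) u^n for |u|<1, with u = w/(-7):
  c_n = C(n+2, 2) / (-7)^(n+3).
  c_0 = 1/(-7)^3 = -1/343.
  c_1 = 3/(-7)^4 = 3/2401.
The series is valid for |w/d| < 1, i.e. |z − z₀| < |d|.
Radius of convergence: R = |-3 − z₀| = |-7| = 7 (distance from z₀ to the singularity z = -3).

c_0 = -1/343, c_1 = 3/2401; R = 7.


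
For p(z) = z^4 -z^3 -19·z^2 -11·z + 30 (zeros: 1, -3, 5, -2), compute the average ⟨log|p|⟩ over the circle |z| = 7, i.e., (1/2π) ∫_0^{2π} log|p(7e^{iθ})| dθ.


Zeros: -3, -2, 1, 5; r = 7.
Inside |z| < r: -3, -2, 1, 5. Outside (|z| ≥ r): ∅.
p(0) = 30, so log|p(0)| = log(30) = 3.4012.
Apply Jensen: I(r) = log|p(0)| + Σ_k log(r/|z_k|), summed over zeros inside |z| < r.
  log(r/|z_k|) for z_k = 1: log(7/1) = 1.9459
  log(r/|z_k|) for z_k = -3: log(7/3) = 0.8473
  log(r/|z_k|) for z_k = 5: log(7/5) = 0.3365
  log(r/|z_k|) for z_k = -2: log(7/2) = 1.2528
Sum over inside zeros: 4.3824.
I(r) = log|p(0)| + (inside sum) = 3.4012 + 4.3824 = 7.7836.
Closed form (all zeros inside, monic): I(r) = n·log(r) = 4·log(7) = 7.7836. ✓

I(r) ≈ 7.7836.


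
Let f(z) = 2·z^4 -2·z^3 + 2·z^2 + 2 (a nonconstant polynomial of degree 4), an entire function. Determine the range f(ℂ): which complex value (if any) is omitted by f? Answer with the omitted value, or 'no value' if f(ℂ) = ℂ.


Little Picard bounds the complement of f(ℂ) to at most one point.
For every w ∈ ℂ, the equation p(z) − w = 0 is a nonconstant polynomial in z and hence has at least one root by the fundamental theorem of algebra. So p is surjective onto ℂ, omitting no value.

Omitted value: no value.


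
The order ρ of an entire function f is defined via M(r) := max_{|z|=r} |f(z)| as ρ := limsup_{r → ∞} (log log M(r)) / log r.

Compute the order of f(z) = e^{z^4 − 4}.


|e^{z^4 − 4}| = e^{Re(1·z^4) + -4} ≤ e^{1|z|^4 + -4} = e^{1r^4 + -4} on |z| = r, so ρ ≤ 4. Choosing z on |z|=r so that 1·z^4 is real positive (always possible by picking arg z appropriately) gives |f(z)| = e^{1r^4 + -4}, matching the bound. The additive constant -4 does not affect log log M(r) ~ 4·log r. Hence ρ = 4.
Therefore ρ = 4.

Order ρ = 4.


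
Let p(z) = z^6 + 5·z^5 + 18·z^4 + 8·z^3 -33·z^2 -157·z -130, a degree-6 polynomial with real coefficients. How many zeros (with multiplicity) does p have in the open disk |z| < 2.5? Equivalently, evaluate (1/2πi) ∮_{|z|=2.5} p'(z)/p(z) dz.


The zeros of p are: -1, (-1 + 2i), (-1 - 2i), 2, (-2 + 3i), (-2 - 3i).
Their magnitudes are: 1, 2.236, 2.236, 2, 3.606, 3.606.
Zeros with |z| < R = 2.5: -1, (-1 + 2i), (-1 - 2i), 2.
Count = 4.
By the argument principle, (1/2πi) ∮_{|z|=R} p'(z)/p(z) dz equals exactly this count.

Number of zeros inside |z| < 2.5: 4.


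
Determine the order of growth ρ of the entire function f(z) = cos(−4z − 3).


cos(w) is a linear combination of e^{iw} and e^{−iw} (or e^w, e^{−w} in the hyperbolic case), so |cos(w)| ≤ e^{|w|}. With w = −4z − 3, |w| ≤ 4|z| + 3 = 4r + 3 on |z| = r, giving M(r) ≤ e^{4r + 3}, so ρ ≤ 1. On a suitable ray (z = it for sin/cos; z = t for sinh/cosh, t real → ∞), |cos(−4z − 3)| grows like e^{4|t|}/2, so ρ ≥ 1. Hence ρ = 1.
Therefore ρ = 1.

Order ρ = 1.


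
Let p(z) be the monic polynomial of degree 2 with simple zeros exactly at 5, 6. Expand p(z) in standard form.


The polynomial is p(z) = ∏_{α ∈ S} (z − α), where S = {5, 6}.
Expanding the product yields: p(z) = z^2 -11·z + 30.
The resulting polynomial has degree 2 and real coefficients as required.

p(z) = z^2 -11·z + 30.


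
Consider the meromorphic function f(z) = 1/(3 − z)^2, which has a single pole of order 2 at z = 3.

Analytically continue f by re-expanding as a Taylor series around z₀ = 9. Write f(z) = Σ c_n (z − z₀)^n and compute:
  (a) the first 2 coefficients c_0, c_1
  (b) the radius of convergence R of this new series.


Let w = z − z₀, so z = z₀ + w.
Then 3 − z = 3 − (z₀ + w) = (3 − z₀) − w = -6 − w.
f(z) = 1/(-6 − w)^2 = (1/(-6)^2) · (1 − w/(-6))^{−2}.
By the binomial series (1−u)^{−2} = Σ_{n≥0} C(n+1, 1) u^n for |u|<1, with u = w/(-6):
  c_n = C(n+1, 1) / (-6)^(n+2).
  c_0 = 1/(-6)^2 = 1/36.
  c_1 = 2/(-6)^3 = -1/108.
The series is valid for |w/d| < 1, i.e. |z − z₀| < |d|.
Radius of convergence: R = |3 − z₀| = |-6| = 6 (distance from z₀ to the singularity z = 3).

c_0 = 1/36, c_1 = -1/108; R = 6.


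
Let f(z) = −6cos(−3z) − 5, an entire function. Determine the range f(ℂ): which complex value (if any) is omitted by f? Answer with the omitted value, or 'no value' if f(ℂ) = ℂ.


Little Picard bounds the complement of f(ℂ) to at most one point.
cos is entire and surjective onto ℂ: for every w ∈ ℂ, cos(ζ) = w has a solution ζ ∈ ℂ (e.g., via the complex inverse arccos). With ζ = −3z this gives z = ζ/(-3). Then -6·cos(−3z) takes every value in -6·ℂ = ℂ, and adding -5 is a bijection of ℂ. So f is surjective and omits no value. (Note: only on the real line is cos bounded by [−1, 1].)

Omitted value: no value.


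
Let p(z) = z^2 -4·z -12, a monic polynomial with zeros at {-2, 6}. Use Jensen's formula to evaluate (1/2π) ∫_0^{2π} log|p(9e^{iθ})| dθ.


Zeros: -2, 6; r = 9.
Inside |z| < r: -2, 6. Outside (|z| ≥ r): ∅.
p(0) = -12, so log|p(0)| = log(12) = 2.4849.
Apply Jensen: I(r) = log|p(0)| + Σ_k log(r/|z_k|), summed over zeros inside |z| < r.
  log(r/|z_k|) for z_k = -2: log(9/2) = 1.5041
  log(r/|z_k|) for z_k = 6: log(9/6) = 0.4055
Sum over inside zeros: 1.9095.
I(r) = log|p(0)| + (inside sum) = 2.4849 + 1.9095 = 4.3944.
Closed form (all zeros inside, monic): I(r) = n·log(r) = 2·log(9) = 4.3944. ✓

I(r) ≈ 4.3944.


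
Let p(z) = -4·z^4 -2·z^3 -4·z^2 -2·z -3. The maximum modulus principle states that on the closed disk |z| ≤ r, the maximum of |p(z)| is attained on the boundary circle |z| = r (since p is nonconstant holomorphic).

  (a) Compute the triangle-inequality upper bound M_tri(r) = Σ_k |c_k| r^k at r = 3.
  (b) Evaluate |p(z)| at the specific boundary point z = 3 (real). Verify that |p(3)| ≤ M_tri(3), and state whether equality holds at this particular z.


Coefficients: c_0 = -3, c_1 = -2, c_2 = -4, c_3 = -2, c_4 = -4. Radius r = 3.
Part (a). Triangle bound: M_tri(r) = Σ_k |c_k| r^k
  = |-3|·3^0 + |-2|·3^1 + |-4|·3^2 + |-2|·3^3 + |-4|·3^4
  = 3 + 6 + 36 + 54 + 324 = 423.
This bounds M(r) := max_{|z|=r} |p(z)| from above; equality holds iff all terms c_k z^k can be made to align in phase at a single z on |z|=r.
Part (b). At z = 3 (real, on the circle |z| = r):
  p(3) = (-3)·3^0 + (-2)·3^1 + (-4)·3^2 + (-2)·3^3 + (-4)·3^4 = -423.
  |p(3)| = 423.
Since all nonzero coefficients share the same sign, |p(3)| = 423 = M_tri(3); the triangle bound is attained at z = 3, so in fact M(r) = 423.

M_tri(3) = 423; |p(3)| = 423; equality at z=3: yes.
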